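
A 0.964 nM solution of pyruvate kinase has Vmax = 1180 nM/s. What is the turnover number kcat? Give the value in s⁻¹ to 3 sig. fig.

1220 s⁻¹

kcat = Vmax/[E]total = 1180 nM/s / 0.964 nM = 1220 s⁻¹.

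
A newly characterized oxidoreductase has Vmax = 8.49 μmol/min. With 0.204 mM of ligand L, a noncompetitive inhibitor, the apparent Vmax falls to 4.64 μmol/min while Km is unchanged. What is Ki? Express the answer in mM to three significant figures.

Noncompetitive: Vmax,app = Vmax/α with α = 1 + [I]/Ki.
α = Vmax/Vmax,app = 8.49/4.64 = 1.830.
Ki = [I]/(α − 1) = 0.204/0.8297 = 0.246 mM.

0.246 mM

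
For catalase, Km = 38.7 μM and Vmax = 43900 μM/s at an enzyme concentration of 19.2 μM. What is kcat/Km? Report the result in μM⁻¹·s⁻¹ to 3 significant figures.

59.1 μM⁻¹·s⁻¹

kcat = Vmax/[E]total = 43900/19.2 = 2290 s⁻¹.
kcat/Km = 2290/38.7 = 59.1 μM⁻¹·s⁻¹.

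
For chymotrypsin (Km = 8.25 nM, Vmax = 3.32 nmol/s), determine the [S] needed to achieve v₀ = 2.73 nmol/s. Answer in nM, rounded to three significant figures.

38.2 nM

Rearranging v = Vmax[S]/(Km+[S]) gives [S] = Km·v/(Vmax − v).
[S] = 8.25 × 2.73 / (3.32 − 2.73) = 22.52/0.5900 = 38.2 nM.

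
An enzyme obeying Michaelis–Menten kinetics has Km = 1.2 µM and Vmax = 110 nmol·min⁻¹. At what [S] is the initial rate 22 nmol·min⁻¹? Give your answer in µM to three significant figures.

0.300 µM

Rearranging v = Vmax[S]/(Km+[S]) gives [S] = Km·v/(Vmax − v).
[S] = 1.2 × 22 / (110 − 22) = 26.40/88.00 = 0.300 µM.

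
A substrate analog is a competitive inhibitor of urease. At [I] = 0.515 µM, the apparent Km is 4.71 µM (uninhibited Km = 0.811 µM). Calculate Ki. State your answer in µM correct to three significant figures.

0.107 µM

Competitive: Km,app = α·Km with α = 1 + [I]/Ki.
α = Km,app/Km = 4.71/0.811 = 5.808.
Since α = 1 + [I]/Ki, [I]/Ki = 5.808 − 1 = 4.808 and Ki = 0.515/4.808 = 0.107 µM.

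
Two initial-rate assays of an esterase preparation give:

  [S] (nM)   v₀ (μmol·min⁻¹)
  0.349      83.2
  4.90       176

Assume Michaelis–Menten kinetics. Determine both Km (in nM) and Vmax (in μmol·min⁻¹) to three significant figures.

From v = Vmax[S]/(Km+[S]), each point gives Vmax = v(Km+[S])/[S].
Equating: 83.2(Km+0.349)/0.349 = 176(Km+4.90)/4.90.
238.4·Km + 83.2 = 35.92·Km + 176, so (238.4 − 35.92)·Km = 176 − 83.2.
Km = 92.80/202.5 = 0.458 nM; then Vmax = 83.2(0.458+0.349)/0.349 = 192 μmol·min⁻¹.

Km = 0.458 nM; Vmax = 192 μmol·min⁻¹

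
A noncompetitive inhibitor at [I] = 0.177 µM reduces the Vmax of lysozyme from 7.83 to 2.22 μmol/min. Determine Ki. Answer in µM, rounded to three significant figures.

Noncompetitive: Vmax,app = Vmax/α with α = 1 + [I]/Ki.
α = Vmax/Vmax,app = 7.83/2.22 = 3.527.
Ki = [I]/(α − 1) = 0.177/2.527 = 0.0700 µM.

0.0700 µM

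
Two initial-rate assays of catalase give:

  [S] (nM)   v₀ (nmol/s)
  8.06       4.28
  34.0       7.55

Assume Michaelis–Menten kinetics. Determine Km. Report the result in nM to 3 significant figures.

10.6 nM

In reciprocal form, 1/v = (Km/Vmax)·(1/[S]) + 1/Vmax. The two points give (1/[S], 1/v) = (0.1241, 0.2336) and (0.02941, 0.1325).
Slope = (0.2336 − 0.1325)/(0.1241 − 0.02941) = 1.069; intercept = 0.2336 − 1.069×0.1241 = 0.1010.
Vmax = 1/intercept = 9.90 nmol/s; Km = slope × Vmax = 1.069 × 9.90 = 10.6 nM.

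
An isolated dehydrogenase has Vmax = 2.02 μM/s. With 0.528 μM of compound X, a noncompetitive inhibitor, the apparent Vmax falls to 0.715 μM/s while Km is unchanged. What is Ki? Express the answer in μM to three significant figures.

Noncompetitive: Vmax,app = Vmax/α with α = 1 + [I]/Ki.
α = Vmax/Vmax,app = 2.02/0.715 = 2.825.
Since α = 1 + [I]/Ki, [I]/Ki = 2.825 − 1 = 1.825 and Ki = 0.528/1.825 = 0.289 μM.

0.289 μM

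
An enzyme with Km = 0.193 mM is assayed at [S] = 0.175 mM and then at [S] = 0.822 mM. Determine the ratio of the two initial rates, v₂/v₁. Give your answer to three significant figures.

1.70

The fractional saturations are [S]/(Km+[S]) = 0.175/0.3680 = 0.4755 and 0.822/1.015 = 0.8099.
v₂/v₁ is just their ratio: 0.8099/0.4755 = 1.70.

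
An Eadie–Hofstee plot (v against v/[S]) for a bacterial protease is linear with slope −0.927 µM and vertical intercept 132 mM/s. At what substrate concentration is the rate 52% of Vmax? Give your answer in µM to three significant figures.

The Eadie–Hofstee slope gives Km = 0.927 µM (slope = −Km).
v/Vmax = [S]/(Km+[S]) = 0.52 ⇒ [S] = Km·0.52/(1−0.52) = 0.927 × 1.083 = 1.00 µM.

1.00 µM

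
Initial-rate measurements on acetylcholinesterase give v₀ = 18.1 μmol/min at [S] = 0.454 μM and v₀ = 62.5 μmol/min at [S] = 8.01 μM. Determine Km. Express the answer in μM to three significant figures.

In reciprocal form, 1/v = (Km/Vmax)·(1/[S]) + 1/Vmax. The two points give (1/[S], 1/v) = (2.203, 0.05525) and (0.1248, 0.01600).
Slope = (0.05525 − 0.01600)/(2.203 − 0.1248) = 0.01889; intercept = 0.05525 − 0.01889×2.203 = 0.01364.
Vmax = 1/intercept = 73.3 μmol/min; Km = slope × Vmax = 0.01889 × 73.3 = 1.38 μM.

1.38 μM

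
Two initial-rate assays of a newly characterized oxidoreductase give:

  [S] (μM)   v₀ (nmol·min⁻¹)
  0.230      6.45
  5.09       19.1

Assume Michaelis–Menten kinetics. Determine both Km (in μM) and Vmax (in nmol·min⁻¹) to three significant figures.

From v = Vmax[S]/(Km+[S]), each point gives Vmax = v(Km+[S])/[S].
Equating: 6.45(Km+0.230)/0.230 = 19.1(Km+5.09)/5.09.
28.04·Km + 6.45 = 3.752·Km + 19.1, so (28.04 − 3.752)·Km = 19.1 − 6.45.
Km = 12.65/24.29 = 0.521 μM; then Vmax = 6.45(0.521+0.230)/0.230 = 21.1 nmol·min⁻¹.

Km = 0.521 μM; Vmax = 21.1 nmol·min⁻¹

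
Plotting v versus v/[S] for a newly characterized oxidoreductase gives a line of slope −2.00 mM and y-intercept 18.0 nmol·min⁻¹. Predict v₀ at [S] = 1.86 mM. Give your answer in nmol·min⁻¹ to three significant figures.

In the Eadie–Hofstee form v = Vmax − Km·(v/[S]), the slope is −Km and the intercept is Vmax, so Km = 2.00 mM and Vmax = 18.0 nmol·min⁻¹.
v = 18.0 × 1.86/(2.00 + 1.86) = 8.67 nmol·min⁻¹.

8.67 nmol·min⁻¹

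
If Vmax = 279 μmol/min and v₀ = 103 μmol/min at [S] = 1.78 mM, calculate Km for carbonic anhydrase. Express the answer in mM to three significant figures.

From v = Vmax[S]/(Km+[S]), Km = [S](Vmax − v)/v.
Km = 1.78 × (279 − 103) / 103 = 313.3/103 = 3.04 mM.

3.04 mM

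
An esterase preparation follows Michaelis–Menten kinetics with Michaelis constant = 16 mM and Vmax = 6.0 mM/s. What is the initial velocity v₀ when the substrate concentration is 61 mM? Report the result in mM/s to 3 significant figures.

[S]/(Km+[S]) = 61/77.00 = 0.7922, the fractional saturation.
v = 0.7922 × Vmax = 0.7922 × 6.0 = 4.75 mM/s.

4.75 mM/s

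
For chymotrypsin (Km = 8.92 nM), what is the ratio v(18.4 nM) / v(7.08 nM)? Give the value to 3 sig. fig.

1.52

The fractional saturations are [S]/(Km+[S]) = 7.08/16.00 = 0.4425 and 18.4/27.32 = 0.6735.
v₂/v₁ is just their ratio: 0.6735/0.4425 = 1.52.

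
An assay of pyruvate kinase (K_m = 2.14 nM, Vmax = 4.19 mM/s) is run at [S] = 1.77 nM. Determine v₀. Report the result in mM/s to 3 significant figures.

1.90 mM/s

v = Vmax·[S]/(Km + [S]) = 4.19 × 1.77 / (2.14 + 1.77)
  = 7.416 / 3.910 = 1.90 mM/s.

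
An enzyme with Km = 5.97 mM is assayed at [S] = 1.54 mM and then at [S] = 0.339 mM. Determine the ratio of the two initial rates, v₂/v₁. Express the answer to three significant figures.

0.262

The fractional saturations are [S]/(Km+[S]) = 1.54/7.510 = 0.2051 and 0.339/6.309 = 0.05373.
v₂/v₁ is just their ratio: 0.05373/0.2051 = 0.262.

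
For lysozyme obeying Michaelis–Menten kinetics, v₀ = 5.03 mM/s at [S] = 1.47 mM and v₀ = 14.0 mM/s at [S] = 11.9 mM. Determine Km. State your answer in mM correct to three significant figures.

4.00 mM

In reciprocal form, 1/v = (Km/Vmax)·(1/[S]) + 1/Vmax. The two points give (1/[S], 1/v) = (0.6803, 0.1988) and (0.08403, 0.07143).
Slope = (0.1988 − 0.07143)/(0.6803 − 0.08403) = 0.2136; intercept = 0.1988 − 0.2136×0.6803 = 0.05348.
Vmax = 1/intercept = 18.7 mM/s; Km = slope × Vmax = 0.2136 × 18.7 = 4.00 mM.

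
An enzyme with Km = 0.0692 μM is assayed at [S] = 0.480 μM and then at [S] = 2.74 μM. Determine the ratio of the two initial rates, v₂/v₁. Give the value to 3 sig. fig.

1.12

Since Vmax cancels, v₂/v₁ = [S]₂(Km+[S]₁) / [S]₁(Km+[S]₂).
= 2.74×(0.0692+0.480) / (0.480×(0.0692+2.74)) = 1.505/1.348 = 1.12.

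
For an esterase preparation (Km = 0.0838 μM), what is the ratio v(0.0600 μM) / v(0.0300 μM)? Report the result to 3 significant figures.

1.58

The fractional saturations are [S]/(Km+[S]) = 0.0300/0.1138 = 0.2636 and 0.0600/0.1438 = 0.4172.
v₂/v₁ is just their ratio: 0.4172/0.2636 = 1.58.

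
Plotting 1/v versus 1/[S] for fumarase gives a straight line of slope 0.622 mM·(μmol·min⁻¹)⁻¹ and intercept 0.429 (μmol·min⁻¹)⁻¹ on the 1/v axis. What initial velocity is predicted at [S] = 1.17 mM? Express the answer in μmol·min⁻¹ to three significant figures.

The y-intercept is 1/Vmax, so Vmax = 1/0.429 = 2.33 μmol·min⁻¹.
The slope is Km/Vmax, so Km = 0.622 × 2.33 = 1.45 mM.
Then v = 2.33 × 1.17/(1.45 + 1.17) = 1.04 μmol·min⁻¹.

1.04 μmol·min⁻¹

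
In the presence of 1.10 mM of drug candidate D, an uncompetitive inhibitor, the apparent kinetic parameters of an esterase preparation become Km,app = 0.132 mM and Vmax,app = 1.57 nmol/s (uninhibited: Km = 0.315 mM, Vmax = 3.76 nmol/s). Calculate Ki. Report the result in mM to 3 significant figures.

0.789 mM

Uncompetitive: Vmax,app = Vmax/α (and Km,app = Km/α) with α = 1 + [I]/Ki.
α = Vmax/Vmax,app = 3.76/1.57 = 2.395.
Ki = [I]/(α − 1) = 1.10/1.395 = 0.789 mM.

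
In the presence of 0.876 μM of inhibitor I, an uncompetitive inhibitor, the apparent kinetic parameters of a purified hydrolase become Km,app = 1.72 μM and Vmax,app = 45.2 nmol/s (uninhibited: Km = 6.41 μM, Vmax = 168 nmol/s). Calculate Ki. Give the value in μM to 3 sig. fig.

0.322 μM

Uncompetitive: Vmax,app = Vmax/α (and Km,app = Km/α) with α = 1 + [I]/Ki.
α = Vmax/Vmax,app = 168/45.2 = 3.717.
Since α = 1 + [I]/Ki, [I]/Ki = 3.717 − 1 = 2.717 and Ki = 0.876/2.717 = 0.322 μM.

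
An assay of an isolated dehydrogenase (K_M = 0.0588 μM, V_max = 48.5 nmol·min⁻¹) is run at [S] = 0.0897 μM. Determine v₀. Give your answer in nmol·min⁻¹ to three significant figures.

29.3 nmol·min⁻¹

[S]/(Km+[S]) = 0.0897/0.1485 = 0.6040, the fractional saturation.
v = 0.6040 × Vmax = 0.6040 × 48.5 = 29.3 nmol·min⁻¹.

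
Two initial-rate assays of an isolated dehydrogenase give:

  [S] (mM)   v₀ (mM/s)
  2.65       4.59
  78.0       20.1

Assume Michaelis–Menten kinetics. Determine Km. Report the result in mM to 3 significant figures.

10.5 mM

In reciprocal form, 1/v = (Km/Vmax)·(1/[S]) + 1/Vmax. The two points give (1/[S], 1/v) = (0.3774, 0.2179) and (0.01282, 0.04975).
Slope = (0.2179 − 0.04975)/(0.3774 − 0.01282) = 0.4612; intercept = 0.2179 − 0.4612×0.3774 = 0.04384.
Vmax = 1/intercept = 22.8 mM/s; Km = slope × Vmax = 0.4612 × 22.8 = 10.5 mM.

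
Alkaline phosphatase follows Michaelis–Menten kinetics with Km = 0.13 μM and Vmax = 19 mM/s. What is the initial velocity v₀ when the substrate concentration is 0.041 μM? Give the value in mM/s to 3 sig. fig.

v = Vmax·[S]/(Km + [S]) = 19 × 0.041 / (0.13 + 0.041)
  = 0.7790 / 0.1710 = 4.56 mM/s.

4.56 mM/s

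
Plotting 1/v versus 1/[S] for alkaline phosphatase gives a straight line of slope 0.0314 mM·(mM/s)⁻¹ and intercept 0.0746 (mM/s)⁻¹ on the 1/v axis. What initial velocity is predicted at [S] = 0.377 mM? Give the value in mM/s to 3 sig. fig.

6.33 mM/s

The y-intercept is 1/Vmax, so Vmax = 1/0.0746 = 13.4 mM/s.
The slope is Km/Vmax, so Km = 0.0314 × 13.4 = 0.421 mM.
Then v = 13.4 × 0.377/(0.421 + 0.377) = 6.33 mM/s.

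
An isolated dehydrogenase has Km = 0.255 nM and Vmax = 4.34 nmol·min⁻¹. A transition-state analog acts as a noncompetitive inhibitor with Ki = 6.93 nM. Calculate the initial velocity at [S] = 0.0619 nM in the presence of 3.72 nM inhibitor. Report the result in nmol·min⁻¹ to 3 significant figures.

α = 1 + [I]/Ki = 1 + 3.72/6.93 = 1.537.
For a noncompetitive inhibitor, Vmax is reduced to Vmax/α while Km is unchanged: Km,app = 0.255 nM, Vmax,app = 2.82 nmol·min⁻¹.
v = Vmax,app·[S]/(Km,app + [S]) = 2.82 × 0.0619/(0.255 + 0.0619) = 0.552 nmol·min⁻¹.

0.552 nmol·min⁻¹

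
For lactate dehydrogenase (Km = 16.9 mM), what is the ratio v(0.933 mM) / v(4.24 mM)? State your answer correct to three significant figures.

0.261

Since Vmax cancels, v₂/v₁ = [S]₂(Km+[S]₁) / [S]₁(Km+[S]₂).
= 0.933×(16.9+4.24) / (4.24×(16.9+0.933)) = 19.72/75.61 = 0.261.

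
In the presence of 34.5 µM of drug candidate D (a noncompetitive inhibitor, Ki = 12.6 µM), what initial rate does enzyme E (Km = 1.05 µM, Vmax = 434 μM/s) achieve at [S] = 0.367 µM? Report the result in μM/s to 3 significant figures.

With α = 1 + [I]/Ki = 1 + 34.5/12.6 = 3.738, the noncompetitive rate law is v = (Vmax/α)·[S] / (Km + [S]).
v = (434/3.738)×0.367 / (1.05 + 0.367) = 42.61/1.417 = 30.1 μM/s.

30.1 μM/s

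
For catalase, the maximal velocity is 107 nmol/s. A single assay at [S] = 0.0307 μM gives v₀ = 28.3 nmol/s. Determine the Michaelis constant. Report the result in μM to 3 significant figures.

From v = Vmax[S]/(Km+[S]), Km = [S](Vmax − v)/v.
Km = 0.0307 × (107 − 28.3) / 28.3 = 2.416/28.3 = 0.0854 μM.

0.0854 μM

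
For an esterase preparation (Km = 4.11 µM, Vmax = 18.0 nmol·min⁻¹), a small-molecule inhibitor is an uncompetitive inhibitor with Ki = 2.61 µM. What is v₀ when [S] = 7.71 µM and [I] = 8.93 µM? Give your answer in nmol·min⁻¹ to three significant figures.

With α = 1 + [I]/Ki = 1 + 8.93/2.61 = 4.421, the uncompetitive rate law is v = (Vmax/α)·[S] / (Km/α + [S]).
v = (18.0/4.421)×7.71 / (4.11/4.421 + 7.71) = 31.39/8.640 = 3.63 nmol·min⁻¹.

3.63 nmol·min⁻¹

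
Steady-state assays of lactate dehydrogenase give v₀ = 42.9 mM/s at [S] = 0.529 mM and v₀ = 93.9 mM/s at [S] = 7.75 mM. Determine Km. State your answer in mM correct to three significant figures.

0.739 mM

From v = Vmax[S]/(Km+[S]), each point gives Vmax = v(Km+[S])/[S].
Equating: 42.9(Km+0.529)/0.529 = 93.9(Km+7.75)/7.75.
81.10·Km + 42.9 = 12.12·Km + 93.9, so (81.10 − 12.12)·Km = 93.9 − 42.9.
Km = 51.00/68.98 = 0.739 mM; then Vmax = 42.9(0.739+0.529)/0.529 = 103 mM/s.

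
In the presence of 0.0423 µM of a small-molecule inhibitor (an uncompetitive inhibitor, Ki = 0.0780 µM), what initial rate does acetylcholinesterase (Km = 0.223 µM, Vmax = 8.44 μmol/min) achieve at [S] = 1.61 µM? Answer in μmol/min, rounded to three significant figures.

5.02 μmol/min

α = 1 + [I]/Ki = 1 + 0.0423/0.0780 = 1.542.
For an uncompetitive inhibitor, both parameters are divided by α, giving Vmax/α and Km/α: Km,app = 0.145 µM, Vmax,app = 5.47 μmol/min.
v = Vmax,app·[S]/(Km,app + [S]) = 5.47 × 1.61/(0.145 + 1.61) = 5.02 μmol/min.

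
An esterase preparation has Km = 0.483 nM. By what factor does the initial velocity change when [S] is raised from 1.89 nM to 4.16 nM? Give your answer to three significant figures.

1.12

The fractional saturations are [S]/(Km+[S]) = 1.89/2.373 = 0.7965 and 4.16/4.643 = 0.8960.
v₂/v₁ is just their ratio: 0.8960/0.7965 = 1.12.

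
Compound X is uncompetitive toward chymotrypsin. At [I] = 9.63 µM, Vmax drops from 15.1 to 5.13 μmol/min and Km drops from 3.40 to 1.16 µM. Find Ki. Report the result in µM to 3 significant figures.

Uncompetitive: Vmax,app = Vmax/α (and Km,app = Km/α) with α = 1 + [I]/Ki.
α = Vmax/Vmax,app = 15.1/5.13 = 2.943.
Ki = [I]/(α − 1) = 9.63/1.943 = 4.96 µM.

4.96 µM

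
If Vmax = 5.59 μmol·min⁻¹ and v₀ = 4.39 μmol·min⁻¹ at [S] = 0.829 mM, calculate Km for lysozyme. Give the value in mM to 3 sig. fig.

0.227 mM

From v = Vmax[S]/(Km+[S]), Km = [S](Vmax − v)/v.
Km = 0.829 × (5.59 − 4.39) / 4.39 = 0.9948/4.39 = 0.227 mM.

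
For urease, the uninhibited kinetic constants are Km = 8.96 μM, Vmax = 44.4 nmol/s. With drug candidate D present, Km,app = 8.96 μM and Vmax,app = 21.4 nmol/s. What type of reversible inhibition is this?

Vmax decreases (44.4 → 21.4 nmol/s) while Km is unchanged — pure noncompetitive inhibition.

noncompetitive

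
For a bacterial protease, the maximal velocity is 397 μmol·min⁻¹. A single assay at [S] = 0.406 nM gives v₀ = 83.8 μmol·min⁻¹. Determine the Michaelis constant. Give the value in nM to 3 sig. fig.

1.52 nM

v/Vmax = 83.8/397 = 0.2111 = [S]/(Km+[S]).
So Km + [S] = [S]/0.2111 = 1.923 nM, giving Km = 1.923 − 0.406 = 1.52 nM.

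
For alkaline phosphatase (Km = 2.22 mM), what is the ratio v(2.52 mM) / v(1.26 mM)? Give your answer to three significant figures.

Since Vmax cancels, v₂/v₁ = [S]₂(Km+[S]₁) / [S]₁(Km+[S]₂).
= 2.52×(2.22+1.26) / (1.26×(2.22+2.52)) = 8.770/5.972 = 1.47.

1.47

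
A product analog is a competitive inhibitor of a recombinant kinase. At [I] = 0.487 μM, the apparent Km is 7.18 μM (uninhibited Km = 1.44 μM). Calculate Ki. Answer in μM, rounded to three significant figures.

0.122 μM

Competitive: Km,app = α·Km with α = 1 + [I]/Ki.
α = Km,app/Km = 7.18/1.44 = 4.986.
Since α = 1 + [I]/Ki, [I]/Ki = 4.986 − 1 = 3.986 and Ki = 0.487/3.986 = 0.122 μM.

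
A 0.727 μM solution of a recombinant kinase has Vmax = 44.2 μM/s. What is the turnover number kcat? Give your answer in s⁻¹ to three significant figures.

kcat = Vmax/[E]total = 44.2 μM/s / 0.727 μM = 60.8 s⁻¹.

60.8 s⁻¹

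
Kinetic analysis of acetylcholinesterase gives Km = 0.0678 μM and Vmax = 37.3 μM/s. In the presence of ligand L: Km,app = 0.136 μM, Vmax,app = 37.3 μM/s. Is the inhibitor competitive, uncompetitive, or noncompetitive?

competitive

Km increases (0.0678 → 0.136 μM) while Vmax is unchanged — the hallmark of competitive inhibition.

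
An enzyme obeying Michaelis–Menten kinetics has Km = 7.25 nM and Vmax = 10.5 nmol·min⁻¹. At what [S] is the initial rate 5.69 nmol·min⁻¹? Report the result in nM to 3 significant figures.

Rearranging v = Vmax[S]/(Km+[S]) gives [S] = Km·v/(Vmax − v).
[S] = 7.25 × 5.69 / (10.5 − 5.69) = 41.25/4.810 = 8.58 nM.

8.58 nM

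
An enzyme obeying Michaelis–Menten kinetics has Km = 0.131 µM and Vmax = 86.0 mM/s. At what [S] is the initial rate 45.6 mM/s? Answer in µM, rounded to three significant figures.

0.148 µM

The required fractional saturation is v/Vmax = 45.6/86.0 = 0.5302.
Then [S]/(Km+[S]) = 0.5302 ⇒ [S] = 0.131 × 0.5302/(1 − 0.5302) = 0.148 µM.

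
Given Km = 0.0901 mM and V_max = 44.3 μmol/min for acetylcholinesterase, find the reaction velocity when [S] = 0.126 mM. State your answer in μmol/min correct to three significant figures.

v = Vmax·[S]/(Km + [S]) = 44.3 × 0.126 / (0.0901 + 0.126)
  = 5.582 / 0.2161 = 25.8 μmol/min.

25.8 μmol/min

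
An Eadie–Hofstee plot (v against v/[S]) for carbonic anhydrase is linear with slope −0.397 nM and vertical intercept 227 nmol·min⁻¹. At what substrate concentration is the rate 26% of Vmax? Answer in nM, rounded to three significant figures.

0.139 nM

The Eadie–Hofstee slope gives Km = 0.397 nM (slope = −Km).
v/Vmax = [S]/(Km+[S]) = 0.26 ⇒ [S] = Km·0.26/(1−0.26) = 0.397 × 0.3514 = 0.139 nM.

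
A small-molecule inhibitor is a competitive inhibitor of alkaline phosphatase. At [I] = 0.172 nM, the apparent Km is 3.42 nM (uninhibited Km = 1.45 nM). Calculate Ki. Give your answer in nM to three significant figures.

Competitive: Km,app = α·Km with α = 1 + [I]/Ki.
α = Km,app/Km = 3.42/1.45 = 2.359.
Ki = [I]/(α − 1) = 0.172/1.359 = 0.127 nM.

0.127 nM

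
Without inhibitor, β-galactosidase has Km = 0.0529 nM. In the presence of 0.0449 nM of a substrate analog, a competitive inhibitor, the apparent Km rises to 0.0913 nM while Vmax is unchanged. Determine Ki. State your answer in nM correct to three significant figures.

0.0619 nM

Competitive: Km,app = α·Km with α = 1 + [I]/Ki.
α = Km,app/Km = 0.0913/0.0529 = 1.726.
Since α = 1 + [I]/Ki, [I]/Ki = 1.726 − 1 = 0.7259 and Ki = 0.0449/0.7259 = 0.0619 nM.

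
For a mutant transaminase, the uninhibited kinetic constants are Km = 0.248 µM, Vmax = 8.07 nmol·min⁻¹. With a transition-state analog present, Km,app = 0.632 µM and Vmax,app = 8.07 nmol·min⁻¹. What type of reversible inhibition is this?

Km increases (0.248 → 0.632 µM) while Vmax is unchanged — the hallmark of competitive inhibition.

competitive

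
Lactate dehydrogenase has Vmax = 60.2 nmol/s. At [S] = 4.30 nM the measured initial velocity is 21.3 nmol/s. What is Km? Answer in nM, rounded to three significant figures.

From v = Vmax[S]/(Km+[S]), Km = [S](Vmax − v)/v.
Km = 4.30 × (60.2 − 21.3) / 21.3 = 167.3/21.3 = 7.85 nM.

7.85 nM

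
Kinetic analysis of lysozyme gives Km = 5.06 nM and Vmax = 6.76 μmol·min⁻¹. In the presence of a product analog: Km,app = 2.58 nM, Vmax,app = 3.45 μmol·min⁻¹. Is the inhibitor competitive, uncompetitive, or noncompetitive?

uncompetitive

Both Km and Vmax decrease by the same factor (~1.96-fold) — characteristic of uncompetitive inhibition.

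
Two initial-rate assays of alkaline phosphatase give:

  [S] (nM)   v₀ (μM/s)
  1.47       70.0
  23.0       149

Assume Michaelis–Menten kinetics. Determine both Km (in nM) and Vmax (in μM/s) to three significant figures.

Km = 1.92 nM; Vmax = 161 μM/s

From v = Vmax[S]/(Km+[S]), each point gives Vmax = v(Km+[S])/[S].
Equating: 70.0(Km+1.47)/1.47 = 149(Km+23.0)/23.0.
47.62·Km + 70.0 = 6.478·Km + 149, so (47.62 − 6.478)·Km = 149 − 70.0.
Km = 79.00/41.14 = 1.92 nM; then Vmax = 70.0(1.92+1.47)/1.47 = 161 μM/s.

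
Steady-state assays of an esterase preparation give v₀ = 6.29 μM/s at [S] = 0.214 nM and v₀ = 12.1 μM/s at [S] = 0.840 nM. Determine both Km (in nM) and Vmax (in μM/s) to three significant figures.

Km = 0.388 nM; Vmax = 17.7 μM/s

From v = Vmax[S]/(Km+[S]), each point gives Vmax = v(Km+[S])/[S].
Equating: 6.29(Km+0.214)/0.214 = 12.1(Km+0.840)/0.840.
29.39·Km + 6.29 = 14.40·Km + 12.1, so (29.39 − 14.40)·Km = 12.1 − 6.29.
Km = 5.810/14.99 = 0.388 nM; then Vmax = 6.29(0.388+0.214)/0.214 = 17.7 μM/s.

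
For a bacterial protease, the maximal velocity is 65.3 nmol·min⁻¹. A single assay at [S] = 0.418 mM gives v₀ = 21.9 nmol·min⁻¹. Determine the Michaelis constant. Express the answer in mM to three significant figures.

From v = Vmax[S]/(Km+[S]), Km = [S](Vmax − v)/v.
Km = 0.418 × (65.3 − 21.9) / 21.9 = 18.14/21.9 = 0.828 mM.

0.828 mM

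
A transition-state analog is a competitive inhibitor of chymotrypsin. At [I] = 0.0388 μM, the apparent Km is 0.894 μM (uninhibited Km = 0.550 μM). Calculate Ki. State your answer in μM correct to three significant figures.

0.0620 μM

Competitive: Km,app = α·Km with α = 1 + [I]/Ki.
α = Km,app/Km = 0.894/0.550 = 1.625.
Ki = [I]/(α − 1) = 0.0388/0.6255 = 0.0620 μM.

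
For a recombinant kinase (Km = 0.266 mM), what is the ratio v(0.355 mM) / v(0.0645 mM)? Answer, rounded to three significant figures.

2.93

Since Vmax cancels, v₂/v₁ = [S]₂(Km+[S]₁) / [S]₁(Km+[S]₂).
= 0.355×(0.266+0.0645) / (0.0645×(0.266+0.355)) = 0.1173/0.04005 = 2.93.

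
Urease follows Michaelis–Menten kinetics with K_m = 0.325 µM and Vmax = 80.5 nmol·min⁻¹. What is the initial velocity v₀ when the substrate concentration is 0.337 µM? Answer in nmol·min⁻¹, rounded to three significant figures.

v = Vmax·[S]/(Km + [S]) = 80.5 × 0.337 / (0.325 + 0.337)
  = 27.13 / 0.6620 = 41.0 nmol·min⁻¹.

41.0 nmol·min⁻¹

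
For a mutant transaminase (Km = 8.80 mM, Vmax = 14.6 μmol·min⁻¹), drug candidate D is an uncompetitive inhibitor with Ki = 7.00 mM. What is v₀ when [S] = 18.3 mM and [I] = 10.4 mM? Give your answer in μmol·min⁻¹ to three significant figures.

α = 1 + [I]/Ki = 1 + 10.4/7.00 = 2.486.
For an uncompetitive inhibitor, both parameters are divided by α, giving Vmax/α and Km/α: Km,app = 3.54 mM, Vmax,app = 5.87 μmol·min⁻¹.
v = Vmax,app·[S]/(Km,app + [S]) = 5.87 × 18.3/(3.54 + 18.3) = 4.92 μmol·min⁻¹.

4.92 μmol·min⁻¹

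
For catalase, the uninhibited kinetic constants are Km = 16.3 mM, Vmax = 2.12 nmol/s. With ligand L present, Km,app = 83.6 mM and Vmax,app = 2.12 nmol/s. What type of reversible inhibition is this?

competitive

Km increases (16.3 → 83.6 mM) while Vmax is unchanged — the hallmark of competitive inhibition.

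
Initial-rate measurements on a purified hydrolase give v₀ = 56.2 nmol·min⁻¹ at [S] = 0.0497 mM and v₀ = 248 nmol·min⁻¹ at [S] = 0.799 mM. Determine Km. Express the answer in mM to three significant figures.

In reciprocal form, 1/v = (Km/Vmax)·(1/[S]) + 1/Vmax. The two points give (1/[S], 1/v) = (20.12, 0.01779) and (1.252, 0.004032).
Slope = (0.01779 − 0.004032)/(20.12 − 1.252) = 0.0007293; intercept = 0.01779 − 0.0007293×20.12 = 0.003119.
Vmax = 1/intercept = 321 nmol·min⁻¹; Km = slope × Vmax = 0.0007293 × 321 = 0.234 mM.

0.234 mM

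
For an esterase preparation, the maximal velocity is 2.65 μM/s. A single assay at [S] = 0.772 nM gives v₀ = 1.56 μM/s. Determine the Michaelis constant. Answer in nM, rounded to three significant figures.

v/Vmax = 1.56/2.65 = 0.5887 = [S]/(Km+[S]).
So Km + [S] = [S]/0.5887 = 1.311 nM, giving Km = 1.311 − 0.772 = 0.539 nM.

0.539 nM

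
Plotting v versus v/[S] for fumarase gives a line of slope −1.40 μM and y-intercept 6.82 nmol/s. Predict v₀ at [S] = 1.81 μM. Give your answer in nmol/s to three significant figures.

In the Eadie–Hofstee form v = Vmax − Km·(v/[S]), the slope is −Km and the intercept is Vmax, so Km = 1.40 μM and Vmax = 6.82 nmol/s.
v = 6.82 × 1.81/(1.40 + 1.81) = 3.85 nmol/s.

3.85 nmol/s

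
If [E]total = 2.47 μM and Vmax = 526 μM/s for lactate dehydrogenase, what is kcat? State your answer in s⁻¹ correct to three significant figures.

kcat = Vmax/[E]total = 526 μM/s / 2.47 μM = 213 s⁻¹.

213 s⁻¹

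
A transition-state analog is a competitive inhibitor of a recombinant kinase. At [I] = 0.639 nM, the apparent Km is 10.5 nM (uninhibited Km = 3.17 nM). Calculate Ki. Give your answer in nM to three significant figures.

Competitive: Km,app = α·Km with α = 1 + [I]/Ki.
α = Km,app/Km = 10.5/3.17 = 3.312.
Since α = 1 + [I]/Ki, [I]/Ki = 3.312 − 1 = 2.312 and Ki = 0.639/2.312 = 0.276 nM.

0.276 nM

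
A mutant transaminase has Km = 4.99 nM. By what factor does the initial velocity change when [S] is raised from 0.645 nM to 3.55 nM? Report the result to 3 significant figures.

3.63

Since Vmax cancels, v₂/v₁ = [S]₂(Km+[S]₁) / [S]₁(Km+[S]₂).
= 3.55×(4.99+0.645) / (0.645×(4.99+3.55)) = 20.00/5.508 = 3.63.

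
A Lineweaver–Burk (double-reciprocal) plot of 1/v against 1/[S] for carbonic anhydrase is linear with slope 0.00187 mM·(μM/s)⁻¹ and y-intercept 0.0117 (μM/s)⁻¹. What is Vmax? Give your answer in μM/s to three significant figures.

85.5 μM/s

The y-intercept of a Lineweaver–Burk plot equals 1/Vmax, so Vmax = 1/0.0117 = 85.5 μM/s.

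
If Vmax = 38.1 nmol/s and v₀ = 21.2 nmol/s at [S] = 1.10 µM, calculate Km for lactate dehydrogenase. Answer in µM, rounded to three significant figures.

0.877 µM

v/Vmax = 21.2/38.1 = 0.5564 = [S]/(Km+[S]).
So Km + [S] = [S]/0.5564 = 1.977 µM, giving Km = 1.977 − 1.10 = 0.877 µM.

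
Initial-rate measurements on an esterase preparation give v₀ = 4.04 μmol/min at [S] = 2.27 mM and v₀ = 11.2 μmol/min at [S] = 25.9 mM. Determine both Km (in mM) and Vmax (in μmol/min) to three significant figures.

Km = 5.31 mM; Vmax = 13.5 μmol/min

In reciprocal form, 1/v = (Km/Vmax)·(1/[S]) + 1/Vmax. The two points give (1/[S], 1/v) = (0.4405, 0.2475) and (0.03861, 0.08929).
Slope = (0.2475 − 0.08929)/(0.4405 − 0.03861) = 0.3937; intercept = 0.2475 − 0.3937×0.4405 = 0.07408.
Vmax = 1/intercept = 13.5 μmol/min; Km = slope × Vmax = 0.3937 × 13.5 = 5.31 mM.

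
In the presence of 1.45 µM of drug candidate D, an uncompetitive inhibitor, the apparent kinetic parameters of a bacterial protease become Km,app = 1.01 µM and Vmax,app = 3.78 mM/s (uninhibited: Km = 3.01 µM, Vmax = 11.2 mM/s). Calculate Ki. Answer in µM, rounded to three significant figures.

0.739 µM

Uncompetitive: Vmax,app = Vmax/α (and Km,app = Km/α) with α = 1 + [I]/Ki.
α = Vmax/Vmax,app = 11.2/3.78 = 2.963.
Since α = 1 + [I]/Ki, [I]/Ki = 2.963 − 1 = 1.963 and Ki = 1.45/1.963 = 0.739 µM.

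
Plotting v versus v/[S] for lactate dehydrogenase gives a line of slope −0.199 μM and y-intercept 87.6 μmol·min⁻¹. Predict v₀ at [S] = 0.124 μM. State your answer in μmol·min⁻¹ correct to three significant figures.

33.6 μmol·min⁻¹

In the Eadie–Hofstee form v = Vmax − Km·(v/[S]), the slope is −Km and the intercept is Vmax, so Km = 0.199 μM and Vmax = 87.6 μmol·min⁻¹.
v = 87.6 × 0.124/(0.199 + 0.124) = 33.6 μmol·min⁻¹.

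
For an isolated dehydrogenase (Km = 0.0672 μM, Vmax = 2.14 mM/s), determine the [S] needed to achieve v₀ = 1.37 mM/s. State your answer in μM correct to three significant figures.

The required fractional saturation is v/Vmax = 1.37/2.14 = 0.6402.
Then [S]/(Km+[S]) = 0.6402 ⇒ [S] = 0.0672 × 0.6402/(1 − 0.6402) = 0.120 μM.

0.120 μM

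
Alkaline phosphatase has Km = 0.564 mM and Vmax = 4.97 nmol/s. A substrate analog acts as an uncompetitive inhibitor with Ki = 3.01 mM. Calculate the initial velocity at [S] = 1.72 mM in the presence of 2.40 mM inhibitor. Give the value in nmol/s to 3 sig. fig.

With α = 1 + [I]/Ki = 1 + 2.40/3.01 = 1.797, the uncompetitive rate law is v = (Vmax/α)·[S] / (Km/α + [S]).
v = (4.97/1.797)×1.72 / (0.564/1.797 + 1.72) = 4.756/2.034 = 2.34 nmol/s.

2.34 nmol/s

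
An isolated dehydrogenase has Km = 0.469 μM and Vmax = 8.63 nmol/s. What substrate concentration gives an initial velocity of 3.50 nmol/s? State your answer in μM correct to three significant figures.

0.320 μM

Rearranging v = Vmax[S]/(Km+[S]) gives [S] = Km·v/(Vmax − v).
[S] = 0.469 × 3.50 / (8.63 − 3.50) = 1.642/5.130 = 0.320 μM.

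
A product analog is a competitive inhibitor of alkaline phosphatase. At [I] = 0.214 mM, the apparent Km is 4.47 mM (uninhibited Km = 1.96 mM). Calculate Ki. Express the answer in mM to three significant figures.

Competitive: Km,app = α·Km with α = 1 + [I]/Ki.
α = Km,app/Km = 4.47/1.96 = 2.281.
Ki = [I]/(α − 1) = 0.214/1.281 = 0.167 mM.

0.167 mM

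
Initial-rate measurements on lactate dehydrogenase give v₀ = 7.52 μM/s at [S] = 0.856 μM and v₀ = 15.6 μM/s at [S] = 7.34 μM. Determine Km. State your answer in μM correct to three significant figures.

1.21 μM

In reciprocal form, 1/v = (Km/Vmax)·(1/[S]) + 1/Vmax. The two points give (1/[S], 1/v) = (1.168, 0.1330) and (0.1362, 0.06410).
Slope = (0.1330 − 0.06410)/(1.168 − 0.1362) = 0.06674; intercept = 0.1330 − 0.06674×1.168 = 0.05501.
Vmax = 1/intercept = 18.2 μM/s; Km = slope × Vmax = 0.06674 × 18.2 = 1.21 μM.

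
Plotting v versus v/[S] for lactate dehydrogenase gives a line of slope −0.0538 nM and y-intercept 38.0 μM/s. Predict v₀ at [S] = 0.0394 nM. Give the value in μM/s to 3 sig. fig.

16.1 μM/s

In the Eadie–Hofstee form v = Vmax − Km·(v/[S]), the slope is −Km and the intercept is Vmax, so Km = 0.0538 nM and Vmax = 38.0 μM/s.
v = 38.0 × 0.0394/(0.0538 + 0.0394) = 16.1 μM/s.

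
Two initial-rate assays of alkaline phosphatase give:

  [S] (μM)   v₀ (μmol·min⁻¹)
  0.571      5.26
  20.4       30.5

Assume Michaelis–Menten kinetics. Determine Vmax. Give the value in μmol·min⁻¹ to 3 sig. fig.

From v = Vmax[S]/(Km+[S]), each point gives Vmax = v(Km+[S])/[S].
Equating: 5.26(Km+0.571)/0.571 = 30.5(Km+20.4)/20.4.
9.212·Km + 5.26 = 1.495·Km + 30.5, so (9.212 − 1.495)·Km = 30.5 − 5.26.
Km = 25.24/7.717 = 3.27 μM; then Vmax = 5.26(3.27+0.571)/0.571 = 35.4 μmol·min⁻¹.

35.4 μmol·min⁻¹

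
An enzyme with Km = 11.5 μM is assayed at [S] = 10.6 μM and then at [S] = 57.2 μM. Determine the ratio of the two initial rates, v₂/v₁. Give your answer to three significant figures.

1.74

The fractional saturations are [S]/(Km+[S]) = 10.6/22.10 = 0.4796 and 57.2/68.70 = 0.8326.
v₂/v₁ is just their ratio: 0.8326/0.4796 = 1.74.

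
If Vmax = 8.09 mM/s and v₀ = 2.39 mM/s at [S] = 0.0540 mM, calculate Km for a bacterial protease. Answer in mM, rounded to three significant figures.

0.129 mM

v/Vmax = 2.39/8.09 = 0.2954 = [S]/(Km+[S]).
So Km + [S] = [S]/0.2954 = 0.1828 mM, giving Km = 0.1828 − 0.0540 = 0.129 mM.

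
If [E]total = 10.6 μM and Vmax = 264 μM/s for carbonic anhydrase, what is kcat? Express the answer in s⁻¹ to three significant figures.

kcat = Vmax/[E]total = 264 μM/s / 10.6 μM = 24.9 s⁻¹.

24.9 s⁻¹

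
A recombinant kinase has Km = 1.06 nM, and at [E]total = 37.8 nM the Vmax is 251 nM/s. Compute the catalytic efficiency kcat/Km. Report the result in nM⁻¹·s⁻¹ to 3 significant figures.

6.26 nM⁻¹·s⁻¹

kcat = Vmax/[E]total = 251/37.8 = 6.64 s⁻¹.
kcat/Km = 6.64/1.06 = 6.26 nM⁻¹·s⁻¹.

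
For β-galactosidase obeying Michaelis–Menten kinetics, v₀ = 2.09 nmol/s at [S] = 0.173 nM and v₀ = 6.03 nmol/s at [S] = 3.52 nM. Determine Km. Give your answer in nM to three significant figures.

0.380 nM

In reciprocal form, 1/v = (Km/Vmax)·(1/[S]) + 1/Vmax. The two points give (1/[S], 1/v) = (5.780, 0.4785) and (0.2841, 0.1658).
Slope = (0.4785 − 0.1658)/(5.780 − 0.2841) = 0.05688; intercept = 0.4785 − 0.05688×5.780 = 0.1497.
Vmax = 1/intercept = 6.68 nmol/s; Km = slope × Vmax = 0.05688 × 6.68 = 0.380 nM.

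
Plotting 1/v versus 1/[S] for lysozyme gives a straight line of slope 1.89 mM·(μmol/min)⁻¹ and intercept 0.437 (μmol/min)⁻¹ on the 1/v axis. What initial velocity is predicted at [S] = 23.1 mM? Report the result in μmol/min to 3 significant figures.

The y-intercept is 1/Vmax, so Vmax = 1/0.437 = 2.29 μmol/min.
The slope is Km/Vmax, so Km = 1.89 × 2.29 = 4.32 mM.
Then v = 2.29 × 23.1/(4.32 + 23.1) = 1.93 μmol/min.

1.93 μmol/min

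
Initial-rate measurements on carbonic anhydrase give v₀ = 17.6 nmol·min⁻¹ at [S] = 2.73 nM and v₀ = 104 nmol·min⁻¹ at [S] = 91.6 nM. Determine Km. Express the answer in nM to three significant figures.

From v = Vmax[S]/(Km+[S]), each point gives Vmax = v(Km+[S])/[S].
Equating: 17.6(Km+2.73)/2.73 = 104(Km+91.6)/91.6.
6.447·Km + 17.6 = 1.135·Km + 104, so (6.447 − 1.135)·Km = 104 − 17.6.
Km = 86.40/5.312 = 16.3 nM; then Vmax = 17.6(16.3+2.73)/2.73 = 122 nmol·min⁻¹.

16.3 nM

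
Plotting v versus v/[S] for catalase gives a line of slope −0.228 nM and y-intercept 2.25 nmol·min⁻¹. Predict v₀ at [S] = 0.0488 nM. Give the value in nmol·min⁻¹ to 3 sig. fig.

0.397 nmol·min⁻¹

In the Eadie–Hofstee form v = Vmax − Km·(v/[S]), the slope is −Km and the intercept is Vmax, so Km = 0.228 nM and Vmax = 2.25 nmol·min⁻¹.
v = 2.25 × 0.0488/(0.228 + 0.0488) = 0.397 nmol·min⁻¹.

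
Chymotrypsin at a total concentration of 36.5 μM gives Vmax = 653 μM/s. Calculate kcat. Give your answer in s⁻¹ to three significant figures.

kcat = Vmax/[E]total = 653 μM/s / 36.5 μM = 17.9 s⁻¹.

17.9 s⁻¹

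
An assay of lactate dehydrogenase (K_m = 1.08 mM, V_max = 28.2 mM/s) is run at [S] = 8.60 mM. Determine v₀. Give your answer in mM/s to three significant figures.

v = Vmax·[S]/(Km + [S]) = 28.2 × 8.60 / (1.08 + 8.60)
  = 242.5 / 9.680 = 25.1 mM/s.

25.1 mM/s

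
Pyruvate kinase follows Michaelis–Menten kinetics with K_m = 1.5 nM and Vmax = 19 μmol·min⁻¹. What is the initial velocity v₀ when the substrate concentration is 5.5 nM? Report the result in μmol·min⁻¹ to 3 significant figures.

14.9 μmol·min⁻¹

v = Vmax·[S]/(Km + [S]) = 19 × 5.5 / (1.5 + 5.5)
  = 104.5 / 7.000 = 14.9 μmol·min⁻¹.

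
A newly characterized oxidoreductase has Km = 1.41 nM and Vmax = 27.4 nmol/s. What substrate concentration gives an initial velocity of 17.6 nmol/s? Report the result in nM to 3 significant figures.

2.53 nM

Rearranging v = Vmax[S]/(Km+[S]) gives [S] = Km·v/(Vmax − v).
[S] = 1.41 × 17.6 / (27.4 − 17.6) = 24.82/9.800 = 2.53 nM.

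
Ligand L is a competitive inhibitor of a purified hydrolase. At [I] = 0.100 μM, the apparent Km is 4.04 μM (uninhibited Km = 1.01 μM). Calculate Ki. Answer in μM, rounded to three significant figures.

0.0333 μM

Competitive: Km,app = α·Km with α = 1 + [I]/Ki.
α = Km,app/Km = 4.04/1.01 = 4.000.
Ki = [I]/(α − 1) = 0.100/3.000 = 0.0333 μM.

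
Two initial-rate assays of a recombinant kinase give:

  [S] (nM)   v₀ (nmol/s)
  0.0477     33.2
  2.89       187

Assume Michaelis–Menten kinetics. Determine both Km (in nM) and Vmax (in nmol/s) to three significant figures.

From v = Vmax[S]/(Km+[S]), each point gives Vmax = v(Km+[S])/[S].
Equating: 33.2(Km+0.0477)/0.0477 = 187(Km+2.89)/2.89.
696.0·Km + 33.2 = 64.71·Km + 187, so (696.0 − 64.71)·Km = 187 − 33.2.
Km = 153.8/631.3 = 0.244 nM; then Vmax = 33.2(0.244+0.0477)/0.0477 = 203 nmol/s.

Km = 0.244 nM; Vmax = 203 nmol/s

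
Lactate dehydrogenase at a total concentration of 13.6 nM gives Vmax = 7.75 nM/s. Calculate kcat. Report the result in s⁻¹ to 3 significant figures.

kcat = Vmax/[E]total = 7.75 nM/s / 13.6 nM = 0.570 s⁻¹.

0.570 s⁻¹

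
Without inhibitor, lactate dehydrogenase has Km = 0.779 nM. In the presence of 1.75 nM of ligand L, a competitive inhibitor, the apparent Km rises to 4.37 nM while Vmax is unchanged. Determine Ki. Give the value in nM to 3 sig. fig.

Competitive: Km,app = α·Km with α = 1 + [I]/Ki.
α = Km,app/Km = 4.37/0.779 = 5.610.
Ki = [I]/(α − 1) = 1.75/4.610 = 0.380 nM.

0.380 nM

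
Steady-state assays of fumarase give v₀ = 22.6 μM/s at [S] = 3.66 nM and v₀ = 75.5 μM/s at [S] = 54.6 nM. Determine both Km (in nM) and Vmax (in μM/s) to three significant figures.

Km = 11.0 nM; Vmax = 90.8 μM/s

From v = Vmax[S]/(Km+[S]), each point gives Vmax = v(Km+[S])/[S].
Equating: 22.6(Km+3.66)/3.66 = 75.5(Km+54.6)/54.6.
6.175·Km + 22.6 = 1.383·Km + 75.5, so (6.175 − 1.383)·Km = 75.5 − 22.6.
Km = 52.90/4.792 = 11.0 nM; then Vmax = 22.6(11.0+3.66)/3.66 = 90.8 μM/s.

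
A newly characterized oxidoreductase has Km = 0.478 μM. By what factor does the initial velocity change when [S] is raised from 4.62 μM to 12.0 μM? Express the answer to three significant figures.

The fractional saturations are [S]/(Km+[S]) = 4.62/5.098 = 0.9062 and 12.0/12.48 = 0.9617.
v₂/v₁ is just their ratio: 0.9617/0.9062 = 1.06.

1.06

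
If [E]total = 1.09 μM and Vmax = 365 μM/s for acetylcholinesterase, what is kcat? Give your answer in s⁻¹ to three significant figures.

335 s⁻¹

kcat = Vmax/[E]total = 365 μM/s / 1.09 μM = 335 s⁻¹.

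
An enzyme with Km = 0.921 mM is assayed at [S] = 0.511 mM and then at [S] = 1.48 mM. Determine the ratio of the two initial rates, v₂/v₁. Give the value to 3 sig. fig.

1.73

The fractional saturations are [S]/(Km+[S]) = 0.511/1.432 = 0.3568 and 1.48/2.401 = 0.6164.
v₂/v₁ is just their ratio: 0.6164/0.3568 = 1.73.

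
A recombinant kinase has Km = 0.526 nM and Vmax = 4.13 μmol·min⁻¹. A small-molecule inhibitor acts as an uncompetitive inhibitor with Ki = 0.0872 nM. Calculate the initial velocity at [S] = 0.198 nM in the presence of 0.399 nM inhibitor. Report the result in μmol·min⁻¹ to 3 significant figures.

With α = 1 + [I]/Ki = 1 + 0.399/0.0872 = 5.576, the uncompetitive rate law is v = (Vmax/α)·[S] / (Km/α + [S]).
v = (4.13/5.576)×0.198 / (0.526/5.576 + 0.198) = 0.1467/0.2923 = 0.502 μmol·min⁻¹.

0.502 μmol·min⁻¹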